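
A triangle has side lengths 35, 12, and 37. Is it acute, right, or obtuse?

right

Compare the square of the longest side to the sum of squares of the other two: 12² + 35² = 1369 = 37².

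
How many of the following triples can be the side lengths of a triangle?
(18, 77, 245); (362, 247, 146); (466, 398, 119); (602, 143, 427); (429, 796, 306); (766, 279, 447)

2

(18,77,245): 18+77 ≤ 245 → not valid
(146,247,362): 146+247 > 362 → valid
(119,398,466): 119+398 > 466 → valid
(143,427,602): 143+427 ≤ 602 → not valid
(306,429,796): 306+429 ≤ 796 → not valid
(279,447,766): 279+447 ≤ 766 → not valid
2 of the 6 triples form a triangle.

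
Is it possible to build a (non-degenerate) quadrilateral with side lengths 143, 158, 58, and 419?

For a quadrilateral, each side must be shorter than the sum of the others.
Here the longest side is 419, but the remaining 3 sides sum to only 359.

No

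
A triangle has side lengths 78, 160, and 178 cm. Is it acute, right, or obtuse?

Compare the square of the longest side to the sum of squares of the other two: 78² + 160² = 31684 = 178².

right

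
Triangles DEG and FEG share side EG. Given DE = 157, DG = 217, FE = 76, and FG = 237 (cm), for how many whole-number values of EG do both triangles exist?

151

From triangle DEG: 60 < EG < 374.
From triangle FEG: 161 < EG < 313.
Intersection: 161 < EG < 313, so integers 162 through 312: 151 values.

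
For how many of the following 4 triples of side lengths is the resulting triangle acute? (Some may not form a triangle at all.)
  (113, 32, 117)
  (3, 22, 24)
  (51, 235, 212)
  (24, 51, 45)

(113,32,117): 32²+113² = 13793 > 13689 = 117² → acute
(3,22,24): 3²+22² = 493 < 576 = 24² → obtuse
(51,235,212): 51²+212² = 47545 < 55225 = 235² → obtuse
(24,51,45): 24²+45² = 2601 = 51² → right
1 of the 4 is acute.

1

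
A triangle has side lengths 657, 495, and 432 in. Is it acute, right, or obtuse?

Compare the square of the longest side to the sum of squares of the other two: 432² + 495² = 431649 = 657².

right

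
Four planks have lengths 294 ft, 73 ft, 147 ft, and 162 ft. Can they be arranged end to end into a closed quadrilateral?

A quadrilateral exists iff every side is shorter than the sum of the others — equivalently, the longest side is less than the sum of the rest.
Longest side 294 < 382 (sum of the remaining 3), so yes.

Yes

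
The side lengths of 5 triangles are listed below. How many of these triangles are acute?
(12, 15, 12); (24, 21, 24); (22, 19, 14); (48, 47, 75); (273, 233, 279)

(12,15,12): 12²+12² = 288 > 225 = 15² → acute
(24,21,24): 21²+24² = 1017 > 576 = 24² → acute
(22,19,14): 14²+19² = 557 > 484 = 22² → acute
(48,47,75): 47²+48² = 4513 < 5625 = 75² → obtuse
(273,233,279): 233²+273² = 128818 > 77841 = 279² → acute
4 of the 5 are acute.

4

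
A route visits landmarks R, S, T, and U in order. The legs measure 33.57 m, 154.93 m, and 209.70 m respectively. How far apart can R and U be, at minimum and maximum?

21.20 ≤ RU ≤ 398.20 m

The maximum is all hops collinear in one direction: 33.57 + 154.93 + 209.70 = 398.20.
The longest hop is 209.70; the others sum to 188.50. Folding the others back against it leaves at least 209.70 − 188.50 = 21.20.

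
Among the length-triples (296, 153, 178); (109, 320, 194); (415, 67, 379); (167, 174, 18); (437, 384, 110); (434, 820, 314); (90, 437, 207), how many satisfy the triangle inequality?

(153,178,296): 153+178 > 296 → valid
(109,194,320): 109+194 ≤ 320 → not valid
(67,379,415): 67+379 > 415 → valid
(18,167,174): 18+167 > 174 → valid
(110,384,437): 110+384 > 437 → valid
(314,434,820): 314+434 ≤ 820 → not valid
(90,207,437): 90+207 ≤ 437 → not valid
4 of the 7 triples form a triangle.

4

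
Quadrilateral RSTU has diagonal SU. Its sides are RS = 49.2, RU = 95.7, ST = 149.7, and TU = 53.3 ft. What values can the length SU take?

From triangle RSU: |49.2 − 95.7| < SU < 49.2 + 95.7, i.e. 46.5 < SU < 144.9.
From triangle TSU: 96.4 < SU < 203.0.
Both must hold, so SU lies in the intersection.

96.4 < SU < 144.9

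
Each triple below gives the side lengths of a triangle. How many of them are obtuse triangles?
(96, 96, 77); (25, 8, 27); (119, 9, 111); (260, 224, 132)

2

(96,96,77): 77²+96² = 15145 > 9216 = 96² → acute
(25,8,27): 8²+25² = 689 < 729 = 27² → obtuse
(119,9,111): 9²+111² = 12402 < 14161 = 119² → obtuse
(260,224,132): 132²+224² = 67600 = 260² → right
2 of the 4 are obtuse.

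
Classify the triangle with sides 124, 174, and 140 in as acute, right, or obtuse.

Compare the square of the longest side to the sum of squares of the other two: 124² + 140² = 34976 > 30276 = 174².

acute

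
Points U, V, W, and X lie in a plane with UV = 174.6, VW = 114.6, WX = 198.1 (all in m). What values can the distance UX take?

0 ≤ UX ≤ 487.3 m

The maximum is all hops collinear in one direction: 174.6 + 114.6 + 198.1 = 487.3.
The longest hop is 198.1; the others sum to 289.2. Since 198.1 ≤ 289.2, the path can fold back on itself completely, so the minimum distance is 0.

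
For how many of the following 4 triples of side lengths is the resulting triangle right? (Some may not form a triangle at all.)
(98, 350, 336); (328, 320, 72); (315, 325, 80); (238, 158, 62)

(98,350,336): 98²+336² = 122500 = 350² → right
(328,320,72): 72²+320² = 107584 = 328² → right
(315,325,80): 80²+315² = 105625 = 325² → right
(238,158,62): 62+158 ≤ 238, not a triangle
3 of the 4 are right.

3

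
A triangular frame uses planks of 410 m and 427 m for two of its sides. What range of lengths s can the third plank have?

17 < s < 837

By the triangle inequality, s must be less than 410 + 427 = 837 and greater than |410 − 427| = 17.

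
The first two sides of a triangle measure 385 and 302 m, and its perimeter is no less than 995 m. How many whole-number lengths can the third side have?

379

Triangle inequality: 83 < x < 687. Perimeter ≥ 995 gives x ≥ 995 − 385 − 302 = 308.
So 308 ≤ x < 687; integers 308 through 686: 379 values.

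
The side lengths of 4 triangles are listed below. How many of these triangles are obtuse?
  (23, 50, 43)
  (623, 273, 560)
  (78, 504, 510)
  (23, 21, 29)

1

(23,50,43): 23²+43² = 2378 < 2500 = 50² → obtuse
(623,273,560): 273²+560² = 388129 = 623² → right
(78,504,510): 78²+504² = 260100 = 510² → right
(23,21,29): 21²+23² = 970 > 841 = 29² → acute
1 of the 4 is obtuse.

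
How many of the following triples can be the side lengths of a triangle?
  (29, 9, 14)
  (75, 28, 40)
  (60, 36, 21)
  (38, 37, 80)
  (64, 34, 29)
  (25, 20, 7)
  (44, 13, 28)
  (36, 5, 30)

(9,14,29): 9+14 ≤ 29 → not valid
(28,40,75): 28+40 ≤ 75 → not valid
(21,36,60): 21+36 ≤ 60 → not valid
(37,38,80): 37+38 ≤ 80 → not valid
(29,34,64): 29+34 ≤ 64 → not valid
(7,20,25): 7+20 > 25 → valid
(13,28,44): 13+28 ≤ 44 → not valid
(5,30,36): 5+30 ≤ 36 → not valid
1 of the 8 triples forms a triangle.

1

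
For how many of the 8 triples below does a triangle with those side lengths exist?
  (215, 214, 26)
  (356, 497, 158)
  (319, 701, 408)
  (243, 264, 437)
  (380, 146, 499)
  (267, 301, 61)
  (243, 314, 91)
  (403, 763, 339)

7

(26,214,215): 26+214 > 215 → valid
(158,356,497): 158+356 > 497 → valid
(319,408,701): 319+408 > 701 → valid
(243,264,437): 243+264 > 437 → valid
(146,380,499): 146+380 > 499 → valid
(61,267,301): 61+267 > 301 → valid
(91,243,314): 91+243 > 314 → valid
(339,403,763): 339+403 ≤ 763 → not valid
7 of the 8 triples form a triangle.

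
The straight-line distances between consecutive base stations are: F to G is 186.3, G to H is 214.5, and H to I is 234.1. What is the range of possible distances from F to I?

The maximum is all hops collinear in one direction: 186.3 + 214.5 + 234.1 = 634.9.
The longest hop is 234.1; the others sum to 400.8. Since 234.1 ≤ 400.8, the path can fold back on itself completely, so the minimum distance is 0.

0 ≤ FI ≤ 634.9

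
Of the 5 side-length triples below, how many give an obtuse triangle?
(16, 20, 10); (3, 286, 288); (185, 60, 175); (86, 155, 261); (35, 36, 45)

(16,20,10): 10²+16² = 356 < 400 = 20² → obtuse
(3,286,288): 3²+286² = 81805 < 82944 = 288² → obtuse
(185,60,175): 60²+175² = 34225 = 185² → right
(86,155,261): 86+155 ≤ 261, not a triangle
(35,36,45): 35²+36² = 2521 > 2025 = 45² → acute
2 of the 5 are obtuse.

2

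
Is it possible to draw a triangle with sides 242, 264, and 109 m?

The longest side is 264, and the other two sum to 351.
Since 351 > 264, the triangle inequality holds.

Yes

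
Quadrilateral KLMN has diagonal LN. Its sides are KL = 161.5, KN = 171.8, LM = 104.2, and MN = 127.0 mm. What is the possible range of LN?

From triangle KLN: |161.5 − 171.8| < LN < 161.5 + 171.8, i.e. 10.3 < LN < 333.3.
From triangle MLN: 22.8 < LN < 231.2.
Both must hold, so LN lies in the intersection.

22.8 < LN < 231.2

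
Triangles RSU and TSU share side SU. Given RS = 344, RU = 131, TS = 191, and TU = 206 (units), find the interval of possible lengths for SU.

From triangle RSU: |344 − 131| < SU < 344 + 131, i.e. 213 < SU < 475.
From triangle TSU: 15 < SU < 397.
Both must hold, so SU lies in the intersection.

213 < SU < 397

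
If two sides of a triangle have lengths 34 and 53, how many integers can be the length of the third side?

67

The third side lies in the open interval (19, 87).
Integers from 20 to 86 inclusive: 86 − 20 + 1 = 67.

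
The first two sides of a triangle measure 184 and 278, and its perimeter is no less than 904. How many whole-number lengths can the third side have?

20

Triangle inequality: 94 < x < 462. Perimeter ≥ 904 gives x ≥ 904 − 184 − 278 = 442.
So 442 ≤ x < 462; integers 442 through 461: 20 values.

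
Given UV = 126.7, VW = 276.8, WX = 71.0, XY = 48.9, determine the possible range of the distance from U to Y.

The maximum is all hops collinear in one direction: 126.7 + 276.8 + 71.0 + 48.9 = 523.4.
The longest hop is 276.8; the others sum to 246.6. Folding the others back against it leaves at least 276.8 − 246.6 = 30.2.

30.2 ≤ UY ≤ 523.4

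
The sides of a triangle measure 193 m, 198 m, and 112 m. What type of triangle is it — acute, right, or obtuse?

acute

Compare the square of the longest side to the sum of squares of the other two: 112² + 193² = 49793 > 39204 = 198².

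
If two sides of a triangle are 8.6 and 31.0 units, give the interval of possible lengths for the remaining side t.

22.4 < t < 39.6

By the triangle inequality, t must be less than 8.6 + 31.0 = 39.6 and greater than |8.6 − 31.0| = 22.4.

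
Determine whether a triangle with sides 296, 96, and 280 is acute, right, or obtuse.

Compare the square of the longest side to the sum of squares of the other two: 96² + 280² = 87616 = 296².

right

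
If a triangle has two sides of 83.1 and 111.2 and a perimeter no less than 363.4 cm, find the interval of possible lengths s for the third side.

Triangle inequality alone gives 28.1 < s < 194.3.
The perimeter condition gives s ≥ 363.4 − 83.1 − 111.2 = 169.1.
Intersecting the two: 169.1 ≤ s < 194.3.

169.1 ≤ s < 194.3 cm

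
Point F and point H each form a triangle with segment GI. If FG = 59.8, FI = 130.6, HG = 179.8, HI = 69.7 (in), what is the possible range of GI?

110.1 < GI < 190.4

From triangle FGI: |59.8 − 130.6| < GI < 59.8 + 130.6, i.e. 70.8 < GI < 190.4.
From triangle HGI: 110.1 < GI < 249.5.
Both must hold, so GI lies in the intersection.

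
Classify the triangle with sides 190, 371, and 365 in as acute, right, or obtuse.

acute

Compare the square of the longest side to the sum of squares of the other two: 190² + 365² = 169325 > 137641 = 371².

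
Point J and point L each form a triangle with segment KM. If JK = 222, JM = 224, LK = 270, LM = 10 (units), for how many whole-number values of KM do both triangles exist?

19

From triangle JKM: 2 < KM < 446.
From triangle LKM: 260 < KM < 280.
Intersection: 260 < KM < 280, so integers 261 through 279: 19 values.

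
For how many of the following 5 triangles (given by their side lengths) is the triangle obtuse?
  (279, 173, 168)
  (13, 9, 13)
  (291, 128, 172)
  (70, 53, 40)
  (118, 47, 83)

(279,173,168): 168²+173² = 58153 < 77841 = 279² → obtuse
(13,9,13): 9²+13² = 250 > 169 = 13² → acute
(291,128,172): 128²+172² = 45968 < 84681 = 291² → obtuse
(70,53,40): 40²+53² = 4409 < 4900 = 70² → obtuse
(118,47,83): 47²+83² = 9098 < 13924 = 118² → obtuse
4 of the 5 are obtuse.

4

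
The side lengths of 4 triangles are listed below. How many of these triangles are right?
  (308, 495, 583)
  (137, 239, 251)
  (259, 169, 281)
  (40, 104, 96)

(308,495,583): 308²+495² = 339889 = 583² → right
(137,239,251): 137²+239² = 75890 > 63001 = 251² → acute
(259,169,281): 169²+259² = 95642 > 78961 = 281² → acute
(40,104,96): 40²+96² = 10816 = 104² → right
2 of the 4 are right.

2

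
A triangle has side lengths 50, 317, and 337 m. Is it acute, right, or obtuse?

obtuse

Compare the square of the longest side to the sum of squares of the other two: 50² + 317² = 102989 < 113569 = 337².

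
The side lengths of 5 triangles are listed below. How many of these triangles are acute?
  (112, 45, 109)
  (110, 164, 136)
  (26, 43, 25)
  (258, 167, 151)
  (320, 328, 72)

2

(112,45,109): 45²+109² = 13906 > 12544 = 112² → acute
(110,164,136): 110²+136² = 30596 > 26896 = 164² → acute
(26,43,25): 25²+26² = 1301 < 1849 = 43² → obtuse
(258,167,151): 151²+167² = 50690 < 66564 = 258² → obtuse
(320,328,72): 72²+320² = 107584 = 328² → right
2 of the 5 are acute.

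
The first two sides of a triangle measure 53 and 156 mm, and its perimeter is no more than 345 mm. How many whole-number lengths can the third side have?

Triangle inequality: 103 < x < 209. Perimeter ≤ 345 gives x ≤ 345 − 53 − 156 = 136.
So 103 < x ≤ 136; integers 104 through 136: 33 values.

33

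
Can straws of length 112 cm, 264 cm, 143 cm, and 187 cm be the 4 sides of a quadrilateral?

Yes

A quadrilateral exists iff every side is shorter than the sum of the others — equivalently, the longest side is less than the sum of the rest.
Longest side 264 < 442 (sum of the remaining 3), so yes.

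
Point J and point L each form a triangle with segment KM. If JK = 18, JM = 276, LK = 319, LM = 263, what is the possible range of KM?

From triangle JKM: |18 − 276| < KM < 18 + 276, i.e. 258 < KM < 294.
From triangle LKM: 56 < KM < 582.
Both must hold, so KM lies in the intersection.

258 < KM < 294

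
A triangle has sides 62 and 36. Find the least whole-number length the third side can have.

27

The third side must be strictly greater than |62 − 36| = 26.
The smallest integer above 26 is 27.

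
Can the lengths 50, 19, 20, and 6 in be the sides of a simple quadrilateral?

For a quadrilateral, each side must be shorter than the sum of the others.
Here the longest side is 50, but the remaining 3 sides sum to only 45.

No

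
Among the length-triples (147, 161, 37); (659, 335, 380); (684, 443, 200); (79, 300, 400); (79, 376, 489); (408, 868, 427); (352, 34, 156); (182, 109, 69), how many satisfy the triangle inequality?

(37,147,161): 37+147 > 161 → valid
(335,380,659): 335+380 > 659 → valid
(200,443,684): 200+443 ≤ 684 → not valid
(79,300,400): 79+300 ≤ 400 → not valid
(79,376,489): 79+376 ≤ 489 → not valid
(408,427,868): 408+427 ≤ 868 → not valid
(34,156,352): 34+156 ≤ 352 → not valid
(69,109,182): 69+109 ≤ 182 → not valid
2 of the 8 triples form a triangle.

2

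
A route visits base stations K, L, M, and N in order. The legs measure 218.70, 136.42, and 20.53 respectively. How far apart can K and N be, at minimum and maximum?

The maximum is all hops collinear in one direction: 218.70 + 136.42 + 20.53 = 375.65.
The longest hop is 218.70; the others sum to 156.95. Folding the others back against it leaves at least 218.70 − 156.95 = 61.75.

61.75 ≤ KN ≤ 375.65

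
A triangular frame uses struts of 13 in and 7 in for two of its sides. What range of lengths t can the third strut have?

6 < t < 20 (in)

By the triangle inequality, t must be less than 13 + 7 = 20 and greater than |13 − 7| = 6.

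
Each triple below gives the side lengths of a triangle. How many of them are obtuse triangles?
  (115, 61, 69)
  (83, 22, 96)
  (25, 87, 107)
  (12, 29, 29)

(115,61,69): 61²+69² = 8482 < 13225 = 115² → obtuse
(83,22,96): 22²+83² = 7373 < 9216 = 96² → obtuse
(25,87,107): 25²+87² = 8194 < 11449 = 107² → obtuse
(12,29,29): 12²+29² = 985 > 841 = 29² → acute
3 of the 4 are obtuse.

3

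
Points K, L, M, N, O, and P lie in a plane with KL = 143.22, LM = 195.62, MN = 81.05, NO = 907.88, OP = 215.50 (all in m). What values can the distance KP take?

272.49 ≤ KP ≤ 1543.27 m

The maximum is all hops collinear in one direction: 143.22 + 195.62 + 81.05 + 907.88 + 215.50 = 1543.27.
The longest hop is 907.88; the others sum to 635.39. Folding the others back against it leaves at least 907.88 − 635.39 = 272.49.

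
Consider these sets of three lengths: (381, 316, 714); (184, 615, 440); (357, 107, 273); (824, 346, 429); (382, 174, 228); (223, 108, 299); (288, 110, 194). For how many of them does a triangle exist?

5

(316,381,714): 316+381 ≤ 714 → not valid
(184,440,615): 184+440 > 615 → valid
(107,273,357): 107+273 > 357 → valid
(346,429,824): 346+429 ≤ 824 → not valid
(174,228,382): 174+228 > 382 → valid
(108,223,299): 108+223 > 299 → valid
(110,194,288): 110+194 > 288 → valid
5 of the 7 triples form a triangle.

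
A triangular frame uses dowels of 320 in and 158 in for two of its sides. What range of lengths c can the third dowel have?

By the triangle inequality, c must be less than 320 + 158 = 478 and greater than |320 − 158| = 162.

162 < c < 478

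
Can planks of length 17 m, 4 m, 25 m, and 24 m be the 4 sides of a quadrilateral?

Yes

A quadrilateral exists iff every side is shorter than the sum of the others — equivalently, the longest side is less than the sum of the rest.
Longest side 25 < 45 (sum of the remaining 3), so yes.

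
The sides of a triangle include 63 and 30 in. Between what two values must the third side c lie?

33 < c < 93 (in)

By the triangle inequality, c must be less than 63 + 30 = 93 and greater than |63 − 30| = 33.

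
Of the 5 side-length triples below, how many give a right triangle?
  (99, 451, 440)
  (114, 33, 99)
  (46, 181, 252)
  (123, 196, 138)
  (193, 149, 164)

1

(99,451,440): 99²+440² = 203401 = 451² → right
(114,33,99): 33²+99² = 10890 < 12996 = 114² → obtuse
(46,181,252): 46+181 ≤ 252, not a triangle
(123,196,138): 123²+138² = 34173 < 38416 = 196² → obtuse
(193,149,164): 149²+164² = 49097 > 37249 = 193² → acute
1 of the 5 is right.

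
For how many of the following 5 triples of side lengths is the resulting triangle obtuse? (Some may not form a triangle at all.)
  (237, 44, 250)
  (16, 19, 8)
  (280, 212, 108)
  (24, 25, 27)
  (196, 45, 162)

(237,44,250): 44²+237² = 58105 < 62500 = 250² → obtuse
(16,19,8): 8²+16² = 320 < 361 = 19² → obtuse
(280,212,108): 108²+212² = 56608 < 78400 = 280² → obtuse
(24,25,27): 24²+25² = 1201 > 729 = 27² → acute
(196,45,162): 45²+162² = 28269 < 38416 = 196² → obtuse
4 of the 5 are obtuse.

4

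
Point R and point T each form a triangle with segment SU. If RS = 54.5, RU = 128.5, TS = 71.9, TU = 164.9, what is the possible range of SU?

93.0 < SU < 183.0

From triangle RSU: |54.5 − 128.5| < SU < 54.5 + 128.5, i.e. 74.0 < SU < 183.0.
From triangle TSU: 93.0 < SU < 236.8.
Both must hold, so SU lies in the intersection.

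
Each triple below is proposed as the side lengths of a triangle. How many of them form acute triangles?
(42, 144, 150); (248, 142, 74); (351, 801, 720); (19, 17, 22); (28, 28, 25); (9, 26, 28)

2

(42,144,150): 42²+144² = 22500 = 150² → right
(248,142,74): 74+142 ≤ 248, not a triangle
(351,801,720): 351²+720² = 641601 = 801² → right
(19,17,22): 17²+19² = 650 > 484 = 22² → acute
(28,28,25): 25²+28² = 1409 > 784 = 28² → acute
(9,26,28): 9²+26² = 757 < 784 = 28² → obtuse
2 of the 6 are acute.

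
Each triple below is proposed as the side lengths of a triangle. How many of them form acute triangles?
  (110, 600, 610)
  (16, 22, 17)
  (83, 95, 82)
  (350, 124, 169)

2

(110,600,610): 110²+600² = 372100 = 610² → right
(16,22,17): 16²+17² = 545 > 484 = 22² → acute
(83,95,82): 82²+83² = 13613 > 9025 = 95² → acute
(350,124,169): 124+169 ≤ 350, not a triangle
2 of the 4 are acute.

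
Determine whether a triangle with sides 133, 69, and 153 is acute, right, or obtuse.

obtuse

Compare the square of the longest side to the sum of squares of the other two: 69² + 133² = 22450 < 23409 = 153².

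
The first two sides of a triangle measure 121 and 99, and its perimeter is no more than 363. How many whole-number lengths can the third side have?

Triangle inequality: 22 < x < 220. Perimeter ≤ 363 gives x ≤ 363 − 121 − 99 = 143.
So 22 < x ≤ 143; integers 23 through 143: 121 values.

121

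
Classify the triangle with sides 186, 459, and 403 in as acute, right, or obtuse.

Compare the square of the longest side to the sum of squares of the other two: 186² + 403² = 197005 < 210681 = 459².

obtuse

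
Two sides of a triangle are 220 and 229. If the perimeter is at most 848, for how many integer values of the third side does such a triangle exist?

Triangle inequality: 9 < x < 449. Perimeter ≤ 848 gives x ≤ 848 − 220 − 229 = 399.
So 9 < x ≤ 399; integers 10 through 399: 390 values.

390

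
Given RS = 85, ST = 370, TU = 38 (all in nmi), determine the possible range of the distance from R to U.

247 ≤ RU ≤ 493 nmi

The maximum is all hops collinear in one direction: 85 + 370 + 38 = 493.
The longest hop is 370; the others sum to 123. Folding the others back against it leaves at least 370 − 123 = 247.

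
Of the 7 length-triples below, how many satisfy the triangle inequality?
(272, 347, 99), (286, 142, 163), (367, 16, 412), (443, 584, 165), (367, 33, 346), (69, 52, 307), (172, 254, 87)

5

(99,272,347): 99+272 > 347 → valid
(142,163,286): 142+163 > 286 → valid
(16,367,412): 16+367 ≤ 412 → not valid
(165,443,584): 165+443 > 584 → valid
(33,346,367): 33+346 > 367 → valid
(52,69,307): 52+69 ≤ 307 → not valid
(87,172,254): 87+172 > 254 → valid
5 of the 7 triples form a triangle.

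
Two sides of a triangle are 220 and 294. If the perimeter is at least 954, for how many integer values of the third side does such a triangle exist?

74

Triangle inequality: 74 < x < 514. Perimeter ≥ 954 gives x ≥ 954 − 220 − 294 = 440.
So 440 ≤ x < 514; integers 440 through 513: 74 values.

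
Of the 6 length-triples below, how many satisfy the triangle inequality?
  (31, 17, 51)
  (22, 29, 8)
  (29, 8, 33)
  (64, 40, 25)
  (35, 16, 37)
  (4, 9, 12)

5

(17,31,51): 17+31 ≤ 51 → not valid
(8,22,29): 8+22 > 29 → valid
(8,29,33): 8+29 > 33 → valid
(25,40,64): 25+40 > 64 → valid
(16,35,37): 16+35 > 37 → valid
(4,9,12): 4+9 > 12 → valid
5 of the 6 triples form a triangle.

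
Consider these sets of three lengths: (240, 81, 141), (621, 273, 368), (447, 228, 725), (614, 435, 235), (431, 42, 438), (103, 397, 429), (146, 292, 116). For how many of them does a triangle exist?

4

(81,141,240): 81+141 ≤ 240 → not valid
(273,368,621): 273+368 > 621 → valid
(228,447,725): 228+447 ≤ 725 → not valid
(235,435,614): 235+435 > 614 → valid
(42,431,438): 42+431 > 438 → valid
(103,397,429): 103+397 > 429 → valid
(116,146,292): 116+146 ≤ 292 → not valid
4 of the 7 triples form a triangle.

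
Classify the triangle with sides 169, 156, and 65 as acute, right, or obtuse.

Compare the square of the longest side to the sum of squares of the other two: 65² + 156² = 28561 = 169².

right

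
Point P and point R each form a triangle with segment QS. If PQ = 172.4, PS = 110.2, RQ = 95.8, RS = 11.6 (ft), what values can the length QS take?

84.2 < QS < 107.4

From triangle PQS: |172.4 − 110.2| < QS < 172.4 + 110.2, i.e. 62.2 < QS < 282.6.
From triangle RQS: 84.2 < QS < 107.4.
Both must hold, so QS lies in the intersection.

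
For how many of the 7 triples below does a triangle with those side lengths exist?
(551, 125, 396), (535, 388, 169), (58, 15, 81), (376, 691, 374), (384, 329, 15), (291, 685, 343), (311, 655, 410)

(125,396,551): 125+396 ≤ 551 → not valid
(169,388,535): 169+388 > 535 → valid
(15,58,81): 15+58 ≤ 81 → not valid
(374,376,691): 374+376 > 691 → valid
(15,329,384): 15+329 ≤ 384 → not valid
(291,343,685): 291+343 ≤ 685 → not valid
(311,410,655): 311+410 > 655 → valid
3 of the 7 triples form a triangle.

3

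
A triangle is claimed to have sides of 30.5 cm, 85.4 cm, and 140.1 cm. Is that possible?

No

The longest side is 140.1, but the other two sum to only 115.9.
115.9 < 140.1, so the triangle inequality fails.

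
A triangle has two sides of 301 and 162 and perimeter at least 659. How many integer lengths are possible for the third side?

Triangle inequality: 139 < x < 463. Perimeter ≥ 659 gives x ≥ 659 − 301 − 162 = 196.
So 196 ≤ x < 463; integers 196 through 462: 267 values.

267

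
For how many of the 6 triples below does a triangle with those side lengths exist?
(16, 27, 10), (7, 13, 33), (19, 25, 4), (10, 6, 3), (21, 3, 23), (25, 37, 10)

(10,16,27): 10+16 ≤ 27 → not valid
(7,13,33): 7+13 ≤ 33 → not valid
(4,19,25): 4+19 ≤ 25 → not valid
(3,6,10): 3+6 ≤ 10 → not valid
(3,21,23): 3+21 > 23 → valid
(10,25,37): 10+25 ≤ 37 → not valid
1 of the 6 triples forms a triangle.

1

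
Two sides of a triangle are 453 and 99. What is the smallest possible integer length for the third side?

355

The third side must be strictly greater than |453 − 99| = 354.
The smallest integer above 354 is 355.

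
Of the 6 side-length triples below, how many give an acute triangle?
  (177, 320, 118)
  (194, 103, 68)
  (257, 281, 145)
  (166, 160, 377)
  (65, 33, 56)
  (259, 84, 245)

(177,320,118): 118+177 ≤ 320, not a triangle
(194,103,68): 68+103 ≤ 194, not a triangle
(257,281,145): 145²+257² = 87074 > 78961 = 281² → acute
(166,160,377): 160+166 ≤ 377, not a triangle
(65,33,56): 33²+56² = 4225 = 65² → right
(259,84,245): 84²+245² = 67081 = 259² → right
1 of the 6 is acute.

1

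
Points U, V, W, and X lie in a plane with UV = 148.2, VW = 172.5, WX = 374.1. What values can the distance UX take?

53.4 ≤ UX ≤ 694.8

The maximum is all hops collinear in one direction: 148.2 + 172.5 + 374.1 = 694.8.
The longest hop is 374.1; the others sum to 320.7. Folding the others back against it leaves at least 374.1 − 320.7 = 53.4.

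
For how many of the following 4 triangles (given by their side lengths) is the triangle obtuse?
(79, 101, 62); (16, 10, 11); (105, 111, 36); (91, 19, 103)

3

(79,101,62): 62²+79² = 10085 < 10201 = 101² → obtuse
(16,10,11): 10²+11² = 221 < 256 = 16² → obtuse
(105,111,36): 36²+105² = 12321 = 111² → right
(91,19,103): 19²+91² = 8642 < 10609 = 103² → obtuse
3 of the 4 are obtuse.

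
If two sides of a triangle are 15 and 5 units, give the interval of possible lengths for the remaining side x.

By the triangle inequality, x must be less than 15 + 5 = 20 and greater than |15 − 5| = 10.

10 < x < 20 (units)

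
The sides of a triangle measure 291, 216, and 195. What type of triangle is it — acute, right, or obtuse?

Compare the square of the longest side to the sum of squares of the other two: 195² + 216² = 84681 = 291².

right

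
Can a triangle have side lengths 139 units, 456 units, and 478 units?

Yes

The longest side is 478, and the other two sum to 595.
Since 595 > 478, the triangle inequality holds.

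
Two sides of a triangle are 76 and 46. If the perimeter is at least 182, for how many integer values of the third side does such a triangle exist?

Triangle inequality: 30 < x < 122. Perimeter ≥ 182 gives x ≥ 182 − 76 − 46 = 60.
So 60 ≤ x < 122; integers 60 through 121: 62 values.

62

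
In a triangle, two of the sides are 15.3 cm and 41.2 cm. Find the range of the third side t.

25.9 < t < 56.5

By the triangle inequality, t must be less than 15.3 + 41.2 = 56.5 and greater than |15.3 − 41.2| = 25.9.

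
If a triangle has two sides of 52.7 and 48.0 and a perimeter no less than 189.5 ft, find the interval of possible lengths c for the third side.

88.8 ≤ c < 100.7

Triangle inequality alone gives 4.7 < c < 100.7.
The perimeter condition gives c ≥ 189.5 − 52.7 − 48.0 = 88.8.
Intersecting the two: 88.8 ≤ c < 100.7.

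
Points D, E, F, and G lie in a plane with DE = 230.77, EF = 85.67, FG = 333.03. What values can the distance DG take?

16.59 ≤ DG ≤ 649.47

The maximum is all hops collinear in one direction: 230.77 + 85.67 + 333.03 = 649.47.
The longest hop is 333.03; the others sum to 316.44. Folding the others back against it leaves at least 333.03 − 316.44 = 16.59.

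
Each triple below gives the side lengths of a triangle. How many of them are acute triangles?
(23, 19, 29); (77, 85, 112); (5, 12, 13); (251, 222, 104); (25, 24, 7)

(23,19,29): 19²+23² = 890 > 841 = 29² → acute
(77,85,112): 77²+85² = 13154 > 12544 = 112² → acute
(5,12,13): 5²+12² = 169 = 13² → right
(251,222,104): 104²+222² = 60100 < 63001 = 251² → obtuse
(25,24,7): 7²+24² = 625 = 25² → right
2 of the 5 are acute.

2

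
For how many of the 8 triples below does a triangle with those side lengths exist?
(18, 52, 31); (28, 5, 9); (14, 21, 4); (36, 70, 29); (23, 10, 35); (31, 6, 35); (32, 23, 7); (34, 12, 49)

(18,31,52): 18+31 ≤ 52 → not valid
(5,9,28): 5+9 ≤ 28 → not valid
(4,14,21): 4+14 ≤ 21 → not valid
(29,36,70): 29+36 ≤ 70 → not valid
(10,23,35): 10+23 ≤ 35 → not valid
(6,31,35): 6+31 > 35 → valid
(7,23,32): 7+23 ≤ 32 → not valid
(12,34,49): 12+34 ≤ 49 → not valid
1 of the 8 triples forms a triangle.

1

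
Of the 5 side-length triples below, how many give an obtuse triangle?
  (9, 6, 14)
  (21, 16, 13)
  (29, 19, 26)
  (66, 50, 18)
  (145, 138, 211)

(9,6,14): 6²+9² = 117 < 196 = 14² → obtuse
(21,16,13): 13²+16² = 425 < 441 = 21² → obtuse
(29,19,26): 19²+26² = 1037 > 841 = 29² → acute
(66,50,18): 18²+50² = 2824 < 4356 = 66² → obtuse
(145,138,211): 138²+145² = 40069 < 44521 = 211² → obtuse
4 of the 5 are obtuse.

4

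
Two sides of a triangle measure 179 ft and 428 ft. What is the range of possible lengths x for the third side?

249 < x < 607

By the triangle inequality, x must be less than 179 + 428 = 607 and greater than |179 − 428| = 249.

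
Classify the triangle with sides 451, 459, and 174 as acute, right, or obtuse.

acute

Compare the square of the longest side to the sum of squares of the other two: 174² + 451² = 233677 > 210681 = 459².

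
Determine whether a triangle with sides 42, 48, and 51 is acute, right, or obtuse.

acute

Compare the square of the longest side to the sum of squares of the other two: 42² + 48² = 4068 > 2601 = 51².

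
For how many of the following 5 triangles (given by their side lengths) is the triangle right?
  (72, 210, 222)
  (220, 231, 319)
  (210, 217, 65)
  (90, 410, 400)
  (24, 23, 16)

3

(72,210,222): 72²+210² = 49284 = 222² → right
(220,231,319): 220²+231² = 101761 = 319² → right
(210,217,65): 65²+210² = 48325 > 47089 = 217² → acute
(90,410,400): 90²+400² = 168100 = 410² → right
(24,23,16): 16²+23² = 785 > 576 = 24² → acute
3 of the 5 are right.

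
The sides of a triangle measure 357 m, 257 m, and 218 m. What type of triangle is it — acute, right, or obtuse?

obtuse

Compare the square of the longest side to the sum of squares of the other two: 218² + 257² = 113573 < 127449 = 357².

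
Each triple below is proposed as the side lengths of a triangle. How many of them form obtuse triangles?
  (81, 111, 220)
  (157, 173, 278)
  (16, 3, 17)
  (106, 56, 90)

2

(81,111,220): 81+111 ≤ 220, not a triangle
(157,173,278): 157²+173² = 54578 < 77284 = 278² → obtuse
(16,3,17): 3²+16² = 265 < 289 = 17² → obtuse
(106,56,90): 56²+90² = 11236 = 106² → right
2 of the 4 are obtuse.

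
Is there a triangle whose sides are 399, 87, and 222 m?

No

The longest side is 399, but the other two sum to only 309.
309 < 399, so the triangle inequality fails.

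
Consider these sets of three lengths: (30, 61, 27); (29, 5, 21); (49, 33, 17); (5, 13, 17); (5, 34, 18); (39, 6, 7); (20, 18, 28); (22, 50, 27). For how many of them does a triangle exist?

(27,30,61): 27+30 ≤ 61 → not valid
(5,21,29): 5+21 ≤ 29 → not valid
(17,33,49): 17+33 > 49 → valid
(5,13,17): 5+13 > 17 → valid
(5,18,34): 5+18 ≤ 34 → not valid
(6,7,39): 6+7 ≤ 39 → not valid
(18,20,28): 18+20 > 28 → valid
(22,27,50): 22+27 ≤ 50 → not valid
3 of the 8 triples form a triangle.

3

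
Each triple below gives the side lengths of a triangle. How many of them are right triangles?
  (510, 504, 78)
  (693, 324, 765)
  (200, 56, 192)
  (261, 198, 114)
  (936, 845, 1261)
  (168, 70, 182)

(510,504,78): 78²+504² = 260100 = 510² → right
(693,324,765): 324²+693² = 585225 = 765² → right
(200,56,192): 56²+192² = 40000 = 200² → right
(261,198,114): 114²+198² = 52200 < 68121 = 261² → obtuse
(936,845,1261): 845²+936² = 1590121 = 1261² → right
(168,70,182): 70²+168² = 33124 = 182² → right
5 of the 6 are right.

5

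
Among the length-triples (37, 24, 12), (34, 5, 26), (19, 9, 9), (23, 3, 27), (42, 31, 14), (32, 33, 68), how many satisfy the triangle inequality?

(12,24,37): 12+24 ≤ 37 → not valid
(5,26,34): 5+26 ≤ 34 → not valid
(9,9,19): 9+9 ≤ 19 → not valid
(3,23,27): 3+23 ≤ 27 → not valid
(14,31,42): 14+31 > 42 → valid
(32,33,68): 32+33 ≤ 68 → not valid
1 of the 6 triples forms a triangle.

1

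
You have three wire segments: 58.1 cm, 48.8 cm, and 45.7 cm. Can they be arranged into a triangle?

Yes

The longest side is 58.1, and the other two sum to 94.5.
Since 94.5 > 58.1, the triangle inequality holds.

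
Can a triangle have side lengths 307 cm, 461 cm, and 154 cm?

The two shorter sides sum to 461, exactly equal to the longest side 461.
That gives only a degenerate (flat) triangle — the inequality must be strict.

No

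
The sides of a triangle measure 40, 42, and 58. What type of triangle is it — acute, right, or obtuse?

right

Compare the square of the longest side to the sum of squares of the other two: 40² + 42² = 3364 = 58².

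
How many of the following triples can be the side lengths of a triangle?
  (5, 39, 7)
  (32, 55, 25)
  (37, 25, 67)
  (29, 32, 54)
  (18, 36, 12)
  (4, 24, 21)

(5,7,39): 5+7 ≤ 39 → not valid
(25,32,55): 25+32 > 55 → valid
(25,37,67): 25+37 ≤ 67 → not valid
(29,32,54): 29+32 > 54 → valid
(12,18,36): 12+18 ≤ 36 → not valid
(4,21,24): 4+21 > 24 → valid
3 of the 6 triples form a triangle.

3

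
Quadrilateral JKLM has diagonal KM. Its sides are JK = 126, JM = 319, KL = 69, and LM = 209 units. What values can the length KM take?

193 < KM < 278

From triangle JKM: |126 − 319| < KM < 126 + 319, i.e. 193 < KM < 445.
From triangle LKM: 140 < KM < 278.
Both must hold, so KM lies in the intersection.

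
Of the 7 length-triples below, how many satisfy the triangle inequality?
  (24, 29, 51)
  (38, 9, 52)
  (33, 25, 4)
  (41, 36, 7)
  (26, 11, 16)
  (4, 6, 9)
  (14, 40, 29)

(24,29,51): 24+29 > 51 → valid
(9,38,52): 9+38 ≤ 52 → not valid
(4,25,33): 4+25 ≤ 33 → not valid
(7,36,41): 7+36 > 41 → valid
(11,16,26): 11+16 > 26 → valid
(4,6,9): 4+6 > 9 → valid
(14,29,40): 14+29 > 40 → valid
5 of the 7 triples form a triangle.

5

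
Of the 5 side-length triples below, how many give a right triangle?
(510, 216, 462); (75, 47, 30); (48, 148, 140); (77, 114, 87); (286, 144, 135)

(510,216,462): 216²+462² = 260100 = 510² → right
(75,47,30): 30²+47² = 3109 < 5625 = 75² → obtuse
(48,148,140): 48²+140² = 21904 = 148² → right
(77,114,87): 77²+87² = 13498 > 12996 = 114² → acute
(286,144,135): 135+144 ≤ 286, not a triangle
2 of the 5 are right.

2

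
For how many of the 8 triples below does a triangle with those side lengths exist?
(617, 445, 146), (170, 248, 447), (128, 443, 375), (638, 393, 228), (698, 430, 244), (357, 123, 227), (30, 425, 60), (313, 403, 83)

1

(146,445,617): 146+445 ≤ 617 → not valid
(170,248,447): 170+248 ≤ 447 → not valid
(128,375,443): 128+375 > 443 → valid
(228,393,638): 228+393 ≤ 638 → not valid
(244,430,698): 244+430 ≤ 698 → not valid
(123,227,357): 123+227 ≤ 357 → not valid
(30,60,425): 30+60 ≤ 425 → not valid
(83,313,403): 83+313 ≤ 403 → not valid
1 of the 8 triples forms a triangle.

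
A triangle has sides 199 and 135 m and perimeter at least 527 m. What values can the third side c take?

Triangle inequality alone gives 64 < c < 334.
The perimeter condition gives c ≥ 527 − 199 − 135 = 193.
Intersecting the two: 193 ≤ c < 334.

193 ≤ c < 334 m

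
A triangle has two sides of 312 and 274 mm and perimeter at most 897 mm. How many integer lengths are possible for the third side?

Triangle inequality: 38 < x < 586. Perimeter ≤ 897 gives x ≤ 897 − 312 − 274 = 311.
So 38 < x ≤ 311; integers 39 through 311: 273 values.

273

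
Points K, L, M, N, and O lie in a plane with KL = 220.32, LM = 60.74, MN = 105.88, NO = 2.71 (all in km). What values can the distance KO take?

The maximum is all hops collinear in one direction: 220.32 + 60.74 + 105.88 + 2.71 = 389.65.
The longest hop is 220.32; the others sum to 169.33. Folding the others back against it leaves at least 220.32 − 169.33 = 50.99.

50.99 ≤ KO ≤ 389.65 km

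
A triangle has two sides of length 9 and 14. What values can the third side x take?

By the triangle inequality, x must be less than 9 + 14 = 23 and greater than |9 − 14| = 5.

5 < x < 23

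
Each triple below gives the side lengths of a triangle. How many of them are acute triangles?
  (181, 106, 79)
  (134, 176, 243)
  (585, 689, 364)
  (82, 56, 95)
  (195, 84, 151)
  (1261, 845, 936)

(181,106,79): 79²+106² = 17477 < 32761 = 181² → obtuse
(134,176,243): 134²+176² = 48932 < 59049 = 243² → obtuse
(585,689,364): 364²+585² = 474721 = 689² → right
(82,56,95): 56²+82² = 9860 > 9025 = 95² → acute
(195,84,151): 84²+151² = 29857 < 38025 = 195² → obtuse
(1261,845,936): 845²+936² = 1590121 = 1261² → right
1 of the 6 is acute.

1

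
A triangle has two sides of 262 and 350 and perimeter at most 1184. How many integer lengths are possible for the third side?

Triangle inequality: 88 < x < 612. Perimeter ≤ 1184 gives x ≤ 1184 − 262 − 350 = 572.
So 88 < x ≤ 572; integers 89 through 572: 484 values.

484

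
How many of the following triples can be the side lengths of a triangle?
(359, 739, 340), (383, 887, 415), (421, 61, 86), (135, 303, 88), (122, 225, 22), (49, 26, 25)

1

(340,359,739): 340+359 ≤ 739 → not valid
(383,415,887): 383+415 ≤ 887 → not valid
(61,86,421): 61+86 ≤ 421 → not valid
(88,135,303): 88+135 ≤ 303 → not valid
(22,122,225): 22+122 ≤ 225 → not valid
(25,26,49): 25+26 > 49 → valid
1 of the 6 triples forms a triangle.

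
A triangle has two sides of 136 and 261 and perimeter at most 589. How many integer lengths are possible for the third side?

Triangle inequality: 125 < x < 397. Perimeter ≤ 589 gives x ≤ 589 − 136 − 261 = 192.
So 125 < x ≤ 192; integers 126 through 192: 67 values.

67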